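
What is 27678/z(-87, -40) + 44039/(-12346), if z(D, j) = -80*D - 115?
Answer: 40265633/84508370 ≈ 0.47647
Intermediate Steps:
z(D, j) = -115 - 80*D
27678/z(-87, -40) + 44039/(-12346) = 27678/(-115 - 80*(-87)) + 44039/(-12346) = 27678/(-115 + 6960) + 44039*(-1/12346) = 27678/6845 - 44039/12346 = 40265633/84508370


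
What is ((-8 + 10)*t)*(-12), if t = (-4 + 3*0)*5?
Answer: 480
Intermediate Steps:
t = -20 (t = (-4 + 0)*5 = -4*5 = -20)
((-8 + 10)*t)*(-12) = ((-8 + 10)*(-20))*(-12) = (2*(-20))*(-12) = -40*(-12) = 480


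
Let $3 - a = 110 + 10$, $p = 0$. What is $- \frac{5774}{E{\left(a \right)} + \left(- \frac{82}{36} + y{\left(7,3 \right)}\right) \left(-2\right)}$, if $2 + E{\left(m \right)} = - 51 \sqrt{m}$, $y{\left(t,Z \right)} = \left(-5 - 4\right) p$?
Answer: $- \frac{597609}{12325103} - \frac{35778591 i \sqrt{13}}{12325103} \approx -0.048487 - 10.467 i$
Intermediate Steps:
$a = -117$ ($a = 3 - \left(110 + 10\right) = 3 - 120 = -117$)
$y{\left(t,Z \right)} = 0$ ($y{\left(t,Z \right)} = \left(-5 - 4\right) 0 = \left(-9\right) 0 = 0$)
$E{\left(m \right)} = -2 - 51 \sqrt{m}$
$- \frac{5774}{E{\left(a \right)} + \left(- \frac{82}{36} + y{\left(7,3 \right)}\right) \left(-2\right)} = - \frac{5774}{\left(-2 - 51 \sqrt{-117}\right) + \left(- \frac{82}{36} + 0\right) \left(-2\right)} = - \frac{5774}{\left(-2 - 51 \cdot 3 i \sqrt{13}\right) + \left(\left(-82\right) \frac{1}{36} + 0\right) \left(-2\right)} = - \frac{5774}{\left(-2 - 153 i \sqrt{13}\right) + \left(- \frac{41}{18} + 0\right) \left(-2\right)} = - \frac{5774}{\left(-2 - 153 i \sqrt{13}\right) - - \frac{41}{9}} = - \frac{5774}{\left(-2 - 153 i \sqrt{13}\right) + \frac{41}{9}} = - \frac{5774}{\frac{23}{9} - 153 i \sqrt{13}}$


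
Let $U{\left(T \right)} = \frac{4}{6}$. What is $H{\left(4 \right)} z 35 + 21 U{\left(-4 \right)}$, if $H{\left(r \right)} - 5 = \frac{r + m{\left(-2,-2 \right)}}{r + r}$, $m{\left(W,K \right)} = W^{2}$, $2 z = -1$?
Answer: $-91$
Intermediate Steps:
$U{\left(T \right)} = \frac{2}{3}$ ($U{\left(T \right)} = 4 \cdot \frac{1}{6} = \frac{2}{3}$)
$z = - \frac{1}{2}$ ($z = \frac{1}{2} \left(-1\right) = - \frac{1}{2} \approx -0.5$)
$H{\left(r \right)} = 5 + \frac{4 + r}{2 r}$ ($H{\left(r \right)} = 5 + \frac{r + \left(-2\right)^{2}}{r + r} = 5 + \frac{r + 4}{2 r} = 5 + \left(4 + r\right) \frac{1}{2 r} = 5 + \frac{4 + r}{2 r}$)
$H{\left(4 \right)} z 35 + 21 U{\left(-4 \right)} = \left(\frac{11}{2} + \frac{2}{4}\right) \left(\left(- \frac{1}{2}\right) 35\right) + 21 \cdot \frac{2}{3} = \left(\frac{11}{2} + 2 \cdot \frac{1}{4}\right) \left(- \frac{35}{2}\right) + 14 = \left(\frac{11}{2} + \frac{1}{2}\right) \left(- \frac{35}{2}\right) + 14 = 6 \left(- \frac{35}{2}\right) + 14 = -105 + 14 = -91$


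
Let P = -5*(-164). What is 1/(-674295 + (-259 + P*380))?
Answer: -1/362954 ≈ -2.7552e-6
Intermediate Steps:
P = 820
1/(-674295 + (-259 + P*380)) = 1/(-674295 + (-259 + 820*380)) = 1/(-674295 + (-259 + 311600)) = 1/(-674295 + 311341) = 1/(-362954) = -1/362954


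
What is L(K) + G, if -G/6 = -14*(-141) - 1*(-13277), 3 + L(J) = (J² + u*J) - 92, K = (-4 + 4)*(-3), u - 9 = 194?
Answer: -91601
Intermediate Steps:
u = 203 (u = 9 + 194 = 203)
K = 0 (K = 0*(-3) = 0)
L(J) = -95 + J² + 203*J (L(J) = -3 + ((J² + 203*J) - 92) = -3 + (-92 + J² + 203*J) = -95 + J² + 203*J)
G = -91506 (G = -6*(-14*(-141) - 1*(-13277)) = -6*(1974 + 13277) = -6*15251 = -91506)
L(K) + G = (-95 + 0² + 203*0) - 91506 = (-95 + 0 + 0) - 91506 = -95 - 91506 = -91601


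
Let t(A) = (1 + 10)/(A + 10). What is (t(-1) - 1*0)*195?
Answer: 715/3 ≈ 238.33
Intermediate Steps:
t(A) = 11/(10 + A)
(t(-1) - 1*0)*195 = (11/(10 - 1) - 1*0)*195 = (11/9 + 0)*195 = (11/9)*195 = 715/3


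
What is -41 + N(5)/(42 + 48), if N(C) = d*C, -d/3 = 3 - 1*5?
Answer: -122/3 ≈ -40.667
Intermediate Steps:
d = 6 (d = -3*(3 - 1*5) = -3*(3 - 5) = -3*(-2) = 6)
N(C) = 6*C
-41 + N(5)/(42 + 48) = -41 + (6*5)/(42 + 48) = -41 + 30/90 = -41 + 30*(1/90) = -41 + ⅓ = -122/3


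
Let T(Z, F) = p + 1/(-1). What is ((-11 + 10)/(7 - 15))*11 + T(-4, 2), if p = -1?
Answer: -5/8 ≈ -0.62500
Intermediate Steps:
T(Z, F) = -2 (T(Z, F) = -1 + 1/(-1) = -1 - 1 = -2)
((-11 + 10)/(7 - 15))*11 + T(-4, 2) = ((-11 + 10)/(7 - 15))*11 - 2 = -1/(-8)*11 - 2 = -1*(-⅛)*11 - 2 = (⅛)*11 - 2 = 11/8 - 2 = -5/8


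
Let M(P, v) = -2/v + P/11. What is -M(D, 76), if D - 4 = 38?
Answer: -1585/418 ≈ -3.7919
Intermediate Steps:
D = 42 (D = 4 + 38 = 42)
M(P, v) = -2/v + P/11 (M(P, v) = -2/v + P*(1/11) = -2/v + P/11)
-M(D, 76) = -(-2/76 + (1/11)*42) = -(-2*1/76 + 42/11) = -(-1/38 + 42/11) = -1*1585/418 = -1585/418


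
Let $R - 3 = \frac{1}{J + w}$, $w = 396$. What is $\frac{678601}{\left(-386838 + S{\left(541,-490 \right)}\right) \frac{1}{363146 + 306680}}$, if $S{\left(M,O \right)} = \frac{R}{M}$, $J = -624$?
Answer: $- \frac{8009595215701464}{6816527563} \approx -1.175 \cdot 10^{6}$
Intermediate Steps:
$R = \frac{683}{228}$ ($R = 3 + \frac{1}{-624 + 396} = 3 + \frac{1}{-228} = 3 - \frac{1}{228} = \frac{683}{228} \approx 2.9956$)
$S{\left(M,O \right)} = \frac{683}{228 M}$
$\frac{678601}{\left(-386838 + S{\left(541,-490 \right)}\right) \frac{1}{363146 + 306680}} = \frac{678601}{\left(-386838 + \frac{683}{228 \cdot 541}\right) \frac{1}{363146 + 306680}} = \frac{678601}{\left(-386838 + \frac{683}{228} \cdot \frac{1}{541}\right) \frac{1}{669826}} = \frac{678601}{\left(-386838 + \frac{683}{123348}\right) \frac{1}{669826}} = \frac{678601}{\left(- \frac{47715692941}{123348}\right) \frac{1}{669826}} = \frac{678601}{- \frac{47715692941}{82621697448}} = 678601 \left(- \frac{82621697448}{47715692941}\right) = - \frac{8009595215701464}{6816527563}$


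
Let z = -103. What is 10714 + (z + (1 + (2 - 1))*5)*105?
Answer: 949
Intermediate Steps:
10714 + (z + (1 + (2 - 1))*5)*105 = 10714 + (-103 + (1 + (2 - 1))*5)*105 = 10714 + (-103 + (1 + 1)*5)*105 = 10714 + (-103 + 2*5)*105 = 10714 + (-103 + 10)*105 = 10714 - 93*105 = 10714 - 9765 = 949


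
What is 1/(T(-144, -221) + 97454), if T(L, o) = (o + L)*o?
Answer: 1/178119 ≈ 5.6142e-6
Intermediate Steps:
T(L, o) = o*(L + o) (T(L, o) = (L + o)*o = o*(L + o))
1/(T(-144, -221) + 97454) = 1/(-221*(-144 - 221) + 97454) = 1/(-221*(-365) + 97454) = 1/(80665 + 97454) = 1/178119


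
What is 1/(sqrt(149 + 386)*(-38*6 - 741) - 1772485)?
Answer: -354497/628240146218 + 969*sqrt(535)/3141200731090 ≈ -5.5713e-7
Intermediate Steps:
1/(sqrt(149 + 386)*(-38*6 - 741) - 1772485) = 1/(sqrt(535)*(-228 - 741) - 1772485) = 1/(sqrt(535)*(-969) - 1772485) = 1/(-969*sqrt(535) - 1772485) = 1/(-1772485 - 969*sqrt(535))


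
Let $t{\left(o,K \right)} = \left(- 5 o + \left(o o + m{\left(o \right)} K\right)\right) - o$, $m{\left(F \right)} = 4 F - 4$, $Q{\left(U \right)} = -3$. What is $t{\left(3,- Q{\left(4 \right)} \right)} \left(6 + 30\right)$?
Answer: $540$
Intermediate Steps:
$m{\left(F \right)} = -4 + 4 F$
$t{\left(o,K \right)} = o^{2} - 6 o + K \left(-4 + 4 o\right)$ ($t{\left(o,K \right)} = \left(- 5 o + \left(o o + \left(-4 + 4 o\right) K\right)\right) - o = \left(- 5 o + \left(o^{2} + K \left(-4 + 4 o\right)\right)\right) - o = \left(o^{2} - 5 o + K \left(-4 + 4 o\right)\right) - o = o^{2} - 6 o + K \left(-4 + 4 o\right)$)
$t{\left(3,- Q{\left(4 \right)} \right)} \left(6 + 30\right) = \left(3^{2} - 18 + 4 \left(\left(-1\right) \left(-3\right)\right) \left(-1 + 3\right)\right) \left(6 + 30\right) = \left(9 - 18 + 4 \cdot 3 \cdot 2\right) 36 = \left(9 - 18 + 24\right) 36 = 15 \cdot 36 = 540$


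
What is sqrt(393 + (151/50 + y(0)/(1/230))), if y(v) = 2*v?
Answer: sqrt(39602)/10 ≈ 19.900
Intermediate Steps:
sqrt(393 + (151/50 + y(0)/(1/230))) = sqrt(393 + (151/50 + (2*0)/(1/230))) = sqrt(393 + (151*(1/50) + 0/(1/230))) = sqrt(393 + (151/50 + 0*230)) = sqrt(393 + (151/50 + 0)) = sqrt(393 + 151/50) = sqrt(19801/50) = sqrt(39602)/10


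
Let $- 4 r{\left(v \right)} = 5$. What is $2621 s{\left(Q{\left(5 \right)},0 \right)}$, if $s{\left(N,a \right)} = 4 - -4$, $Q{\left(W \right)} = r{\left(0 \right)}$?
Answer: $20968$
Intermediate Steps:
$r{\left(v \right)} = - \frac{5}{4}$ ($r{\left(v \right)} = \left(- \frac{1}{4}\right) 5 = - \frac{5}{4}$)
$Q{\left(W \right)} = - \frac{5}{4}$
$s{\left(N,a \right)} = 8$ ($s{\left(N,a \right)} = 4 + 4 = 8$)
$2621 s{\left(Q{\left(5 \right)},0 \right)} = 2621 \cdot 8 = 20968$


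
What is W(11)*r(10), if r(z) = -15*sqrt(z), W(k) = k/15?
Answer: -11*sqrt(10) ≈ -34.785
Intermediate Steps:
W(k) = k/15 (W(k) = k*(1/15) = k/15)
W(11)*r(10) = ((1/15)*11)*(-15*sqrt(10)) = 11*(-15*sqrt(10))/15 = -11*sqrt(10)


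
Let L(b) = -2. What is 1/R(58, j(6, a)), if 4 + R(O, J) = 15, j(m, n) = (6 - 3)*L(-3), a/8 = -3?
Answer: 1/11 ≈ 0.090909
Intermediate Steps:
a = -24 (a = 8*(-3) = -24)
j(m, n) = -6 (j(m, n) = (6 - 3)*(-2) = 3*(-2) = -6)
R(O, J) = 11 (R(O, J) = -4 + 15 = 11)
1/R(58, j(6, a)) = 1/11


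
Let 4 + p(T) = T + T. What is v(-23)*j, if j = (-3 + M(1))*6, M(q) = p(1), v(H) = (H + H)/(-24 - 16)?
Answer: -69/2 ≈ -34.500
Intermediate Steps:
p(T) = -4 + 2*T (p(T) = -4 + (T + T) = -4 + 2*T)
v(H) = -H/20 (v(H) = (2*H)/(-40) = (2*H)*(-1/40) = -H/20)
M(q) = -2 (M(q) = -4 + 2*1 = -4 + 2 = -2)
j = -30 (j = (-3 - 2)*6 = -5*6 = -30)
v(-23)*j = -1/20*(-23)*(-30) = (23/20)*(-30) = -69/2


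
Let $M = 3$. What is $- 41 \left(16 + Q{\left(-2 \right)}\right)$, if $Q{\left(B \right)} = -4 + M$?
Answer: $-615$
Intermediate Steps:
$Q{\left(B \right)} = -1$ ($Q{\left(B \right)} = -4 + 3 = -1$)
$- 41 \left(16 + Q{\left(-2 \right)}\right) = - 41 \left(16 - 1\right) = \left(-41\right) 15 = -615$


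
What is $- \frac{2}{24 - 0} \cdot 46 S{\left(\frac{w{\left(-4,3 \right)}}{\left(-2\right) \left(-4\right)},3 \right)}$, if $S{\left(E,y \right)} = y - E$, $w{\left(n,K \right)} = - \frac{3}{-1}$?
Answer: $- \frac{161}{16} \approx -10.063$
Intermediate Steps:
$w{\left(n,K \right)} = 3$ ($w{\left(n,K \right)} = \left(-3\right) \left(-1\right) = 3$)
$- \frac{2}{24 - 0} \cdot 46 S{\left(\frac{w{\left(-4,3 \right)}}{\left(-2\right) \left(-4\right)},3 \right)} = - \frac{2}{24 - 0} \cdot 46 \left(3 - \frac{3}{\left(-2\right) \left(-4\right)}\right) = - \frac{2}{24 + 0} \cdot 46 \left(3 - \frac{3}{8}\right) = - \frac{2}{24} \cdot 46 \left(3 - 3 \cdot \frac{1}{8}\right) = \left(-2\right) \frac{1}{24} \cdot 46 \left(3 - \frac{3}{8}\right) = \left(- \frac{1}{12}\right) 46 \left(3 - \frac{3}{8}\right) = \left(- \frac{23}{6}\right) \frac{21}{8} = - \frac{161}{16}$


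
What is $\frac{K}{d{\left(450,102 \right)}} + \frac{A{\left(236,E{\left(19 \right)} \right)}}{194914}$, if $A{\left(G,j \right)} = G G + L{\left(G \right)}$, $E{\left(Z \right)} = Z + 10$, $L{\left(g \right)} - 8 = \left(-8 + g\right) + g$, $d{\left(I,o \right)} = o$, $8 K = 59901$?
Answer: $\frac{1953562767}{26508304} \approx 73.696$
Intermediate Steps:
$K = \frac{59901}{8}$ ($K = \frac{1}{8} \cdot 59901 = \frac{59901}{8} \approx 7487.6$)
$L{\left(g \right)} = 2 g$ ($L{\left(g \right)} = 8 + \left(\left(-8 + g\right) + g\right) = 8 + \left(-8 + 2 g\right) = 2 g$)
$E{\left(Z \right)} = 10 + Z$
$A{\left(G,j \right)} = G^{2} + 2 G$ ($A{\left(G,j \right)} = G G + 2 G = G^{2} + 2 G$)
$\frac{K}{d{\left(450,102 \right)}} + \frac{A{\left(236,E{\left(19 \right)} \right)}}{194914} = \frac{59901}{8 \cdot 102} + \frac{236 \left(2 + 236\right)}{194914} = \frac{59901}{8} \cdot \frac{1}{102} + 236 \cdot 238 \cdot \frac{1}{194914} = \frac{19967}{272} + 56168 \cdot \frac{1}{194914} = \frac{19967}{272} + \frac{28084}{97457} = \frac{1953562767}{26508304}$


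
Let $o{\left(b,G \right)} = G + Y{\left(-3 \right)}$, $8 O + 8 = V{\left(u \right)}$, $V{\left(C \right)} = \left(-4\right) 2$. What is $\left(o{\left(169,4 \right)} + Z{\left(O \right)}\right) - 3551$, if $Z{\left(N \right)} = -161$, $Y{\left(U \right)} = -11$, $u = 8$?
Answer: $-3719$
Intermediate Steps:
$V{\left(C \right)} = -8$
$O = -2$ ($O = -1 + \frac{1}{8} \left(-8\right) = -1 - 1 = -2$)
$o{\left(b,G \right)} = -11 + G$ ($o{\left(b,G \right)} = G - 11 = -11 + G$)
$\left(o{\left(169,4 \right)} + Z{\left(O \right)}\right) - 3551 = \left(\left(-11 + 4\right) - 161\right) - 3551 = \left(-7 - 161\right) - 3551 = -168 - 3551 = -3719$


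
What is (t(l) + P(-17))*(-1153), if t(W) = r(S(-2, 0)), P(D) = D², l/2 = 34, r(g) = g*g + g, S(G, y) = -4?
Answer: -347053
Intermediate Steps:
r(g) = g + g² (r(g) = g² + g = g + g²)
l = 68 (l = 2*34 = 68)
t(W) = 12 (t(W) = -4*(1 - 4) = -4*(-3) = 12)
(t(l) + P(-17))*(-1153) = (12 + (-17)²)*(-1153) = (12 + 289)*(-1153) = 301*(-1153) = -347053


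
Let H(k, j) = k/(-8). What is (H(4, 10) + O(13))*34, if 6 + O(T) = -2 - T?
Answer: -731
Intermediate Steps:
H(k, j) = -k/8 (H(k, j) = k*(-⅛) = -k/8)
O(T) = -8 - T (O(T) = -6 + (-2 - T) = -8 - T)
(H(4, 10) + O(13))*34 = (-⅛*4 + (-8 - 1*13))*34 = (-½ + (-8 - 13))*34 = (-½ - 21)*34 = -43/2*34 = -731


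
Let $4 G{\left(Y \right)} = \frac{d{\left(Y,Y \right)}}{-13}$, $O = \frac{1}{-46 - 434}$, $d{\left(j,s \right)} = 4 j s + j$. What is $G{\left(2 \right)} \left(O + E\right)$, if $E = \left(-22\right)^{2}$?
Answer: $- \frac{696957}{4160} \approx -167.54$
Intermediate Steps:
$d{\left(j,s \right)} = j + 4 j s$ ($d{\left(j,s \right)} = 4 j s + j = j + 4 j s$)
$O = - \frac{1}{480}$ ($O = \frac{1}{-480} = - \frac{1}{480} \approx -0.0020833$)
$G{\left(Y \right)} = - \frac{Y \left(1 + 4 Y\right)}{52}$ ($G{\left(Y \right)} = \frac{Y \left(1 + 4 Y\right) \frac{1}{-13}}{4} = \frac{Y \left(1 + 4 Y\right) \left(- \frac{1}{13}\right)}{4} = \frac{\left(- \frac{1}{13}\right) Y \left(1 + 4 Y\right)}{4} = - \frac{Y \left(1 + 4 Y\right)}{52}$)
$E = 484$
$G{\left(2 \right)} \left(O + E\right) = \left(- \frac{1}{52}\right) 2 \left(1 + 4 \cdot 2\right) \left(- \frac{1}{480} + 484\right) = \left(- \frac{1}{52}\right) 2 \left(1 + 8\right) \frac{232319}{480} = \left(- \frac{1}{52}\right) 2 \cdot 9 \cdot \frac{232319}{480} = \left(- \frac{9}{26}\right) \frac{232319}{480} = - \frac{696957}{4160}$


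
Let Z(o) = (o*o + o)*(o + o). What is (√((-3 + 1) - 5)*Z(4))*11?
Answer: 1760*I*√7 ≈ 4656.5*I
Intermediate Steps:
Z(o) = 2*o*(o + o²) (Z(o) = (o² + o)*(2*o) = (o + o²)*(2*o) = 2*o*(o + o²))
(√((-3 + 1) - 5)*Z(4))*11 = (√((-3 + 1) - 5)*(2*4²*(1 + 4)))*11 = (√(-2 - 5)*(2*16*5))*11 = (√(-7)*160)*11 = ((I*√7)*160)*11 = (160*I*√7)*11 = 1760*I*√7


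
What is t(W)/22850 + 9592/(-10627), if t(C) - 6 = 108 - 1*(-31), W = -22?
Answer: -43527257/48565390 ≈ -0.89626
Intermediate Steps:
t(C) = 145 (t(C) = 6 + (108 - 1*(-31)) = 6 + (108 + 31) = 6 + 139 = 145)
t(W)/22850 + 9592/(-10627) = 145/22850 + 9592/(-10627) = 145*(1/22850) + 9592*(-1/10627) = 29/4570 - 9592/10627 = -43527257/48565390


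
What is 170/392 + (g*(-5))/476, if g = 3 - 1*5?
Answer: 1515/3332 ≈ 0.45468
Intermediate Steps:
g = -2 (g = 3 - 5 = -2)
170/392 + (g*(-5))/476 = 170/392 - 2*(-5)/476 = 170*(1/392) + 10*(1/476) = 85/196 + 5/238 = 1515/3332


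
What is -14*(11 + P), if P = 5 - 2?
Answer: -196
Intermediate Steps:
P = 3
-14*(11 + P) = -14*(11 + 3) = -14*14 = -196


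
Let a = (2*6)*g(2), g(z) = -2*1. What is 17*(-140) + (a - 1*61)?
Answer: -2465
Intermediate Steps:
g(z) = -2
a = -24 (a = (2*6)*(-2) = 12*(-2) = -24)
17*(-140) + (a - 1*61) = 17*(-140) + (-24 - 1*61) = -2380 + (-24 - 61) = -2380 - 85 = -2465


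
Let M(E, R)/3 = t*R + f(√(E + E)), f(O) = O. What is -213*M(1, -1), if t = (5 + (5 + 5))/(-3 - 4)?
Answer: -9585/7 - 639*√2 ≈ -2273.0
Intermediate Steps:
t = -15/7 (t = (5 + 10)/(-7) = 15*(-⅐) = -15/7 ≈ -2.1429)
M(E, R) = -45*R/7 + 3*√2*√E (M(E, R) = 3*(-15*R/7 + √(E + E)) = 3*(-15*R/7 + √(2*E)) = 3*(-15*R/7 + √2*√E) = -45*R/7 + 3*√2*√E)
-213*M(1, -1) = -213*(-45/7*(-1) + 3*√2*√1) = -213*(45/7 + 3*√2*1) = -213*(45/7 + 3*√2) = -9585/7 - 639*√2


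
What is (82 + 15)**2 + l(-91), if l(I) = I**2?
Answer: 17690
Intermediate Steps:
(82 + 15)**2 + l(-91) = (82 + 15)**2 + (-91)**2 = 97**2 + 8281 = 9409 + 8281 = 17690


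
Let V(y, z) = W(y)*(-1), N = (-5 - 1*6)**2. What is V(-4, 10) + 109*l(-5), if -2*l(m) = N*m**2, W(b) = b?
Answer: -329717/2 ≈ -1.6486e+5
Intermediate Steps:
N = 121 (N = (-5 - 6)**2 = (-11)**2 = 121)
l(m) = -121*m**2/2
V(y, z) = -y (V(y, z) = y*(-1) = -y)
V(-4, 10) + 109*l(-5) = -1*(-4) + 109*(-121/2*(-5)**2) = 4 + 109*(-121/2*25) = 4 + 109*(-3025/2) = 4 - 329725/2 = -329717/2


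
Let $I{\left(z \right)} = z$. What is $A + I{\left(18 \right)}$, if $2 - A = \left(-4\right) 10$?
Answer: $60$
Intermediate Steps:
$A = 42$ ($A = 2 - \left(-4\right) 10 = 2 - -40 = 2 + 40 = 42$)
$A + I{\left(18 \right)} = 42 + 18 = 60$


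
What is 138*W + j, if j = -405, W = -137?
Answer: -19311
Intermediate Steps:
138*W + j = 138*(-137) - 405 = -18906 - 405 = -19311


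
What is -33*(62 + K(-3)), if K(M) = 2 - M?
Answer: -2211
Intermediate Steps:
-33*(62 + K(-3)) = -33*(62 + (2 - 1*(-3))) = -33*(62 + (2 + 3)) = -33*(62 + 5) = -33*67 = -2211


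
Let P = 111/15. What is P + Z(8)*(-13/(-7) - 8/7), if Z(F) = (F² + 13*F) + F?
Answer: 4659/35 ≈ 133.11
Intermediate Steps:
P = 37/5 (P = 111*(1/15) = 37/5 ≈ 7.4000)
Z(F) = F² + 14*F
P + Z(8)*(-13/(-7) - 8/7) = 37/5 + (8*(14 + 8))*(-13/(-7) - 8/7) = 37/5 + (8*22)*(-13*(-⅐) - 8*⅐) = 37/5 + 176*(13/7 - 8/7) = 37/5 + 176*(5/7) = 37/5 + 880/7 = 4659/35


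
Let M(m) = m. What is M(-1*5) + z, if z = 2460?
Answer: 2455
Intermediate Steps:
M(-1*5) + z = -1*5 + 2460 = -5 + 2460 = 2455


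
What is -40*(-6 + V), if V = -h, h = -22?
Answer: -640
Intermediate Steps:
V = 22 (V = -1*(-22) = 22)
-40*(-6 + V) = -40*(-6 + 22) = -40*16 = -640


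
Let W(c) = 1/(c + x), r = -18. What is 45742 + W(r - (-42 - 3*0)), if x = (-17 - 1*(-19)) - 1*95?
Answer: 3156197/69 ≈ 45742.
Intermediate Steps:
x = -93 (x = (-17 + 19) - 95 = 2 - 95 = -93)
W(c) = 1/(-93 + c) (W(c) = 1/(c - 93) = 1/(-93 + c))
45742 + W(r - (-42 - 3*0)) = 45742 + 1/(-93 + (-18 - (-42 - 3*0))) = 45742 + 1/(-93 + (-18 - (-42 - 1*0))) = 45742 + 1/(-93 + (-18 - (-42 + 0))) = 45742 + 1/(-93 + (-18 - 1*(-42))) = 45742 + 1/(-93 + (-18 + 42)) = 45742 + 1/(-93 + 24) = 45742 + 1/(-69) = 45742 - 1/69 = 3156197/69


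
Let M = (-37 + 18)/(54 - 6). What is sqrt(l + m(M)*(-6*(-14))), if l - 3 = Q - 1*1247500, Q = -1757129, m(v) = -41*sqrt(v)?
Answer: sqrt(-3004626 - 287*I*sqrt(57)) ≈ 0.625 - 1733.4*I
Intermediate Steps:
M = -19/48 ≈ -0.39583
l = -3004626 (l = 3 + (-1757129 - 1*1247500) = 3 + (-1757129 - 1247500) = 3 - 3004629 = -3004626)
sqrt(l + m(M)*(-6*(-14))) = sqrt(-3004626 + (-41*I*sqrt(57)/12)*(-6*(-14))) = sqrt(-3004626 - 41*I*sqrt(57)/12*84) = sqrt(-3004626 - 287*I*sqrt(57))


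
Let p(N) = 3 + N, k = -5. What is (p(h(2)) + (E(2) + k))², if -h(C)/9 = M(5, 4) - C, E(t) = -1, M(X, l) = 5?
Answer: 900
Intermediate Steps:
h(C) = -45 + 9*C (h(C) = -9*(5 - C) = -45 + 9*C)
(p(h(2)) + (E(2) + k))² = ((3 + (-45 + 9*2)) + (-1 - 5))² = ((3 + (-45 + 18)) - 6)² = ((3 - 27) - 6)² = (-24 - 6)² = (-30)² = 900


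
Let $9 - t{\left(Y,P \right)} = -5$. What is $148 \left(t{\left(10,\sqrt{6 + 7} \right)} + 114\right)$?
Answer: $18944$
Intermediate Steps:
$t{\left(Y,P \right)} = 14$ ($t{\left(Y,P \right)} = 9 - -5 = 9 + 5 = 14$)
$148 \left(t{\left(10,\sqrt{6 + 7} \right)} + 114\right) = 148 \left(14 + 114\right) = 148 \cdot 128 = 18944$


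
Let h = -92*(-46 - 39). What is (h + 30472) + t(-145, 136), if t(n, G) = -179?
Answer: 38113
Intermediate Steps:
h = 7820 (h = -92*(-85) = 7820)
(h + 30472) + t(-145, 136) = (7820 + 30472) - 179 = 38292 - 179 = 38113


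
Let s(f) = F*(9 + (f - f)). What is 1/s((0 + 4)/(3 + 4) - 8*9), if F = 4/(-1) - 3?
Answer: -1/63 ≈ -0.015873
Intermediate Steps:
F = -7 (F = 4*(-1) - 3 = -4 - 3 = -7)
s(f) = -63 (s(f) = -7*(9 + (f - f)) = -7*(9 + 0) = -7*9 = -63)
1/s((0 + 4)/(3 + 4) - 8*9) = 1/(-63) = -1/63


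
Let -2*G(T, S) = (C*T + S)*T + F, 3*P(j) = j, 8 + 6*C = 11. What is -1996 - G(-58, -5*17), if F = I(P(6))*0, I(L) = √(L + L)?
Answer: 1310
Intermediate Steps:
C = ½ (C = -4/3 + (⅙)*11 = -4/3 + 11/6 = ½ ≈ 0.50000)
P(j) = j/3
I(L) = √2*√L (I(L) = √(2*L) = √2*√L)
F = 0 (F = (√2*√((⅓)*6))*0 = (√2*√2)*0 = 2*0 = 0)
G(T, S) = -T*(S + T/2)/2 (G(T, S) = -((T/2 + S)*T + 0)/2 = -((S + T/2)*T + 0)/2 = -(T*(S + T/2) + 0)/2 = -T*(S + T/2)/2)
-1996 - G(-58, -5*17) = -1996 - (-58)*(-1*(-58) - (-10)*17)/4 = -1996 - (-58)*(58 - 2*(-85))/4 = -1996 - (-58)*(58 + 170)/4 = -1996 - (-58)*228/4 = -1996 - 1*(-3306) = -1996 + 3306 = 1310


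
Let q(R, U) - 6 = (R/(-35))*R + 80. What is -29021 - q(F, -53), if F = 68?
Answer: -1014121/35 ≈ -28975.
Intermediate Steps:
q(R, U) = 86 - R**2/35 (q(R, U) = 6 + ((R/(-35))*R + 80) = 6 + ((R*(-1/35))*R + 80) = 6 + ((-R/35)*R + 80) = 6 + (-R**2/35 + 80) = 6 + (80 - R**2/35) = 86 - R**2/35)
-29021 - q(F, -53) = -29021 - (86 - 1/35*68**2) = -29021 - (86 - 1/35*4624) = -29021 - (86 - 4624/35) = -29021 - 1*(-1614/35) = -29021 + 1614/35 = -1014121/35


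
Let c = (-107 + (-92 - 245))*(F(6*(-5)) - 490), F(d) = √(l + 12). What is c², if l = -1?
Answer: 47334522096 - 193193280*√11 ≈ 4.6694e+10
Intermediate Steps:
F(d) = √11 (F(d) = √(-1 + 12) = √11)
c = 217560 - 444*√11 (c = (-107 + (-92 - 245))*(√11 - 490) = (-107 - 337)*(-490 + √11) = -444*(-490 + √11) = 217560 - 444*√11 ≈ 2.1609e+5)
c² = (217560 - 444*√11)²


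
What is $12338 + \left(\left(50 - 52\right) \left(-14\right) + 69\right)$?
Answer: $12435$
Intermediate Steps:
$12338 + \left(\left(50 - 52\right) \left(-14\right) + 69\right) = 12338 + \left(\left(-2\right) \left(-14\right) + 69\right) = 12338 + \left(28 + 69\right) = 12338 + 97 = 12435$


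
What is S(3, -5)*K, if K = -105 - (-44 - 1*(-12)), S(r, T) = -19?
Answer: 1387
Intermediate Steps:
K = -73 (K = -105 - (-44 + 12) = -105 - 1*(-32) = -105 + 32 = -73)
S(3, -5)*K = -19*(-73) = 1387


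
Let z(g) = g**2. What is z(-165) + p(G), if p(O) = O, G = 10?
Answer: 27235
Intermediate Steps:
z(-165) + p(G) = (-165)**2 + 10 = 27225 + 10 = 27235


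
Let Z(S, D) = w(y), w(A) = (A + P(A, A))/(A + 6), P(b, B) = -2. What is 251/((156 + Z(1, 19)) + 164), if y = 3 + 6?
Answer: 3765/4807 ≈ 0.78323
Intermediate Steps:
y = 9
w(A) = (-2 + A)/(6 + A) (w(A) = (A - 2)/(A + 6) = (-2 + A)/(6 + A))
Z(S, D) = 7/15 (Z(S, D) = (-2 + 9)/(6 + 9) = 7/15)
251/((156 + Z(1, 19)) + 164) = 251/((156 + 7/15) + 164) = 251/(2347/15 + 164) = 251/(4807/15) = 251*(15/4807) = 3765/4807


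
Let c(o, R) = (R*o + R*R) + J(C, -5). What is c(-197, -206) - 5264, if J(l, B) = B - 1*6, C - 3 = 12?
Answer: 77743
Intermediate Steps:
C = 15 (C = 3 + 12 = 15)
J(l, B) = -6 + B (J(l, B) = B - 6 = -6 + B)
c(o, R) = -11 + R**2 + R*o (c(o, R) = (R*o + R*R) + (-6 - 5) = (R*o + R**2) - 11 = (R**2 + R*o) - 11 = -11 + R**2 + R*o)
c(-197, -206) - 5264 = (-11 + (-206)**2 - 206*(-197)) - 5264 = (-11 + 42436 + 40582) - 5264 = 83007 - 5264 = 77743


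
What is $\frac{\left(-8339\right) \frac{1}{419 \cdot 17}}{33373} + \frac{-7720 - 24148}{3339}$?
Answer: $- \frac{7575557475893}{793733319981} \approx -9.5442$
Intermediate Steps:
$\frac{\left(-8339\right) \frac{1}{419 \cdot 17}}{33373} + \frac{-7720 - 24148}{3339} = - \frac{8339}{7123} \cdot \frac{1}{33373} - \frac{31868}{3339} = \left(-8339\right) \frac{1}{7123} \cdot \frac{1}{33373} - \frac{31868}{3339} = \left(- \frac{8339}{7123}\right) \frac{1}{33373} - \frac{31868}{3339} = - \frac{8339}{237715879} - \frac{31868}{3339} = - \frac{7575557475893}{793733319981}$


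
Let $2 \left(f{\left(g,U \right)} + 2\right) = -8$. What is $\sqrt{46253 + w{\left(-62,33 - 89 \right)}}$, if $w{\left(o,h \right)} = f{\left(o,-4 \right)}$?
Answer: $\sqrt{46247} \approx 215.05$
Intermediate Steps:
$f{\left(g,U \right)} = -6$ ($f{\left(g,U \right)} = -2 + \frac{1}{2} \left(-8\right) = -2 - 4 = -6$)
$w{\left(o,h \right)} = -6$
$\sqrt{46253 + w{\left(-62,33 - 89 \right)}} = \sqrt{46253 - 6} = \sqrt{46247}$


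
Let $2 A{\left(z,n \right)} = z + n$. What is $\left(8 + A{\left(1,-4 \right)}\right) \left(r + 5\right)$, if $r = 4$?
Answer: $\frac{117}{2} \approx 58.5$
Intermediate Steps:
$A{\left(z,n \right)} = \frac{n}{2} + \frac{z}{2}$ ($A{\left(z,n \right)} = \frac{z + n}{2} = \frac{n + z}{2} = \frac{n}{2} + \frac{z}{2}$)
$\left(8 + A{\left(1,-4 \right)}\right) \left(r + 5\right) = \left(8 + \left(\frac{1}{2} \left(-4\right) + \frac{1}{2} \cdot 1\right)\right) \left(4 + 5\right) = \left(8 + \left(-2 + \frac{1}{2}\right)\right) 9 = \left(8 - \frac{3}{2}\right) 9 = \frac{13}{2} \cdot 9 = \frac{117}{2}$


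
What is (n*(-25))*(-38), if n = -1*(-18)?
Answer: 17100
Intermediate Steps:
n = 18
(n*(-25))*(-38) = (18*(-25))*(-38) = -450*(-38) = 17100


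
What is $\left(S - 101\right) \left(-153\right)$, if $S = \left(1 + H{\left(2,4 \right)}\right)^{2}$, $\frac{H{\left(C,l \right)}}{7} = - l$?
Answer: $-96084$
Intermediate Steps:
$H{\left(C,l \right)} = - 7 l$ ($H{\left(C,l \right)} = 7 \left(- l\right) = - 7 l$)
$S = 729$ ($S = \left(1 - 28\right)^{2} = \left(-27\right)^{2} = 729$)
$\left(S - 101\right) \left(-153\right) = \left(729 - 101\right) \left(-153\right) = 628 \left(-153\right) = -96084$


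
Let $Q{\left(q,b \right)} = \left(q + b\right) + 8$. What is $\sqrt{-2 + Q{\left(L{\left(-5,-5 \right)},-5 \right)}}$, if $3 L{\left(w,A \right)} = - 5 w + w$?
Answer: $\frac{\sqrt{69}}{3} \approx 2.7689$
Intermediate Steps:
$L{\left(w,A \right)} = - \frac{4 w}{3}$ ($L{\left(w,A \right)} = \frac{- 5 w + w}{3} = \frac{\left(-4\right) w}{3} = - \frac{4 w}{3}$)
$Q{\left(q,b \right)} = 8 + b + q$ ($Q{\left(q,b \right)} = \left(b + q\right) + 8 = 8 + b + q$)
$\sqrt{-2 + Q{\left(L{\left(-5,-5 \right)},-5 \right)}} = \sqrt{-2 - - \frac{29}{3}} = \sqrt{-2 + \left(8 - 5 + \frac{20}{3}\right)} = \sqrt{-2 + \frac{29}{3}} = \sqrt{\frac{23}{3}} = \frac{\sqrt{69}}{3}$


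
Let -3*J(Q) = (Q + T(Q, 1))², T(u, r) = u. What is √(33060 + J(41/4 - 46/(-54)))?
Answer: √863313837/162 ≈ 181.37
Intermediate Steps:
J(Q) = -4*Q²/3 (J(Q) = -(Q + Q)²/3 = -4*Q²/3)
√(33060 + J(41/4 - 46/(-54))) = √(33060 - 4*(41/4 - 46/(-54))²/3) = √(33060 - 4*(41*(¼) - 46*(-1/54))²/3) = √(33060 - 4*(41/4 + 23/27)²/3) = √(33060 - 4*(1199/108)²/3) = √(33060 - 4/3*1437601/11664) = √(33060 - 1437601/8748) = √(287771279/8748) = √863313837/162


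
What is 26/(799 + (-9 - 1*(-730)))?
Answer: 13/760 ≈ 0.017105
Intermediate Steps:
26/(799 + (-9 - 1*(-730))) = 26/(799 + (-9 + 730)) = 26/(799 + 721) = 26/1520 = (1/1520)*26 = 13/760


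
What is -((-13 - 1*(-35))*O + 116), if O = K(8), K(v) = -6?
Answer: 16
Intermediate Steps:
O = -6
-((-13 - 1*(-35))*O + 116) = -((-13 - 1*(-35))*(-6) + 116) = -((-13 + 35)*(-6) + 116) = -(22*(-6) + 116) = -(-132 + 116) = -1*(-16) = 16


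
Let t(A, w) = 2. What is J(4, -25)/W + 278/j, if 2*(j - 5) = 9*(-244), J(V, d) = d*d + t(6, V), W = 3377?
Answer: -23045/335551 ≈ -0.068678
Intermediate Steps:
J(V, d) = 2 + d² (J(V, d) = d*d + 2 = d² + 2 = 2 + d²)
j = -1093 (j = 5 + (9*(-244))/2 = 5 + (½)*(-2196) = 5 - 1098 = -1093)
J(4, -25)/W + 278/j = (2 + (-25)²)/3377 + 278/(-1093) = (2 + 625)*(1/3377) + 278*(-1/1093) = 627*(1/3377) - 278/1093 = 57/307 - 278/1093 = -23045/335551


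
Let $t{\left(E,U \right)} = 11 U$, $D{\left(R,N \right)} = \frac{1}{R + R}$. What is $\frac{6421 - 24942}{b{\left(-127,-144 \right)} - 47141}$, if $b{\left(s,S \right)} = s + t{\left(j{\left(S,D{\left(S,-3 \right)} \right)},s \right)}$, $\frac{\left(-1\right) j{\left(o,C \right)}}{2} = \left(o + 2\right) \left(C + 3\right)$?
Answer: $\frac{18521}{48665} \approx 0.38058$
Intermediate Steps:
$D{\left(R,N \right)} = \frac{1}{2 R}$
$j{\left(o,C \right)} = - 2 \left(2 + o\right) \left(3 + C\right)$ ($j{\left(o,C \right)} = - 2 \left(o + 2\right) \left(C + 3\right) = - 2 \left(2 + o\right) \left(3 + C\right)$)
$b{\left(s,S \right)} = 12 s$ ($b{\left(s,S \right)} = s + 11 s = 12 s$)
$\frac{6421 - 24942}{b{\left(-127,-144 \right)} - 47141} = \frac{6421 - 24942}{12 \left(-127\right) - 47141} = - \frac{18521}{-1524 - 47141} = - \frac{18521}{-48665} = \left(-18521\right) \left(- \frac{1}{48665}\right) = \frac{18521}{48665}$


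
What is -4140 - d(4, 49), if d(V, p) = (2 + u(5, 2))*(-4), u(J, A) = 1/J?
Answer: -20656/5 ≈ -4131.2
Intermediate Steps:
d(V, p) = -44/5 (d(V, p) = (2 + 1/5)*(-4) = (2 + ⅕)*(-4) = (11/5)*(-4) = -44/5)
-4140 - d(4, 49) = -4140 - 1*(-44/5) = -4140 + 44/5 = -20656/5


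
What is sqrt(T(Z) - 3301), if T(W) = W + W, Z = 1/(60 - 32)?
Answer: I*sqrt(646982)/14 ≈ 57.454*I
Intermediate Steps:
Z = 1/28 ≈ 0.035714
T(W) = 2*W
sqrt(T(Z) - 3301) = sqrt(2*(1/28) - 3301) = sqrt(1/14 - 3301) = sqrt(-46213/14) = I*sqrt(646982)/14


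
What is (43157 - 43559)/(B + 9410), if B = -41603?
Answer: 134/10731 ≈ 0.012487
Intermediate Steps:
(43157 - 43559)/(B + 9410) = (43157 - 43559)/(-41603 + 9410) = -402/(-32193) = -402*(-1/32193) = 134/10731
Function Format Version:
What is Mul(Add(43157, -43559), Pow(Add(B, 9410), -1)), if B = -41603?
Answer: Rational(134, 10731) ≈ 0.012487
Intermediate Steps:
Mul(Add(43157, -43559), Pow(Add(B, 9410), -1)) = Mul(Add(43157, -43559), Pow(Add(-41603, 9410), -1)) = Mul(-402, Pow(-32193, -1)) = Mul(-402, Rational(-1, 32193)) = Rational(134, 10731)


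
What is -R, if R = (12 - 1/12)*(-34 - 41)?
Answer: 3575/4 ≈ 893.75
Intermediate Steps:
R = -3575/4 (R = (12 - 1*1/12)*(-75) = (12 - 1/12)*(-75) = (143/12)*(-75) = -3575/4 ≈ -893.75)
-R = -1*(-3575/4) = 3575/4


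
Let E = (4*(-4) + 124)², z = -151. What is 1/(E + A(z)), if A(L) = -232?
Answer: 1/11432 ≈ 8.7474e-5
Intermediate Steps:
E = 11664 (E = (-16 + 124)² = 108² = 11664)
1/(E + A(z)) = 1/(11664 - 232) = 1/11432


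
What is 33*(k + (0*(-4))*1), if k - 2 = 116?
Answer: 3894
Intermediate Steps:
k = 118 (k = 2 + 116 = 118)
33*(k + (0*(-4))*1) = 33*(118 + (0*(-4))*1) = 33*(118 + 0*1) = 33*(118 + 0) = 33*118 = 3894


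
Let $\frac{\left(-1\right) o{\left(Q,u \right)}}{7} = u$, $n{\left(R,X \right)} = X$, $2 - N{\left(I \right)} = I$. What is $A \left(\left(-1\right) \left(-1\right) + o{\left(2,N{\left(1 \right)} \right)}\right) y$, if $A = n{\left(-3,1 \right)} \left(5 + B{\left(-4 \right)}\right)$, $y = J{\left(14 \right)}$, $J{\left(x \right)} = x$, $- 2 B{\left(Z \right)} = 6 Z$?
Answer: $-1428$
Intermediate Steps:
$B{\left(Z \right)} = - 3 Z$ ($B{\left(Z \right)} = - \frac{6 Z}{2} = - 3 Z$)
$N{\left(I \right)} = 2 - I$
$y = 14$
$o{\left(Q,u \right)} = - 7 u$
$A = 17$ ($A = 1 \left(5 - -12\right) = 1 \left(5 + 12\right) = 1 \cdot 17 = 17$)
$A \left(\left(-1\right) \left(-1\right) + o{\left(2,N{\left(1 \right)} \right)}\right) y = 17 \left(\left(-1\right) \left(-1\right) - 7 \left(2 - 1\right)\right) 14 = 17 \left(1 - 7 \left(2 - 1\right)\right) 14 = 17 \left(1 - 7\right) 14 = 17 \left(-6\right) 14 = \left(-102\right) 14 = -1428$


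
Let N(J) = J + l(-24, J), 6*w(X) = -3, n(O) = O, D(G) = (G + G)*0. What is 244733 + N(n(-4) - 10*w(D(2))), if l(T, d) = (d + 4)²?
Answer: 244759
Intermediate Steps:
D(G) = 0 (D(G) = (2*G)*0 = 0)
w(X) = -½ (w(X) = (⅙)*(-3) = -½)
l(T, d) = (4 + d)²
N(J) = J + (4 + J)²
244733 + N(n(-4) - 10*w(D(2))) = 244733 + ((-4 - 10*(-½)) + (4 + (-4 - 10*(-½)))²) = 244733 + ((-4 + 5) + (4 + (-4 + 5))²) = 244733 + (1 + (4 + 1)²) = 244733 + (1 + 5²) = 244733 + (1 + 25) = 244733 + 26 = 244759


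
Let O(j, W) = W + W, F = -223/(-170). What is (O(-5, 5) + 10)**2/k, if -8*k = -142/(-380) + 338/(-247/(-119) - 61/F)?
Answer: 716800992000/1620500761 ≈ 442.33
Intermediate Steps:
F = 223/170 (F = -223*(-1/170) = 223/170 ≈ 1.3118)
k = 1620500761/1792002480 (k = -(-142/(-380) + 338/(-247/(-119) - 61/223/170))/8 = -(-142*(-1/380) + 338/(-247*(-1/119) - 61*170/223))/8 = -(71/190 + 338/(247/119 - 10370/223))/8 = -(71/190 + 338/(-1178949/26537))/8 = -(71/190 + 338*(-26537/1178949))/8 = -(71/190 - 8969506/1178949)/8 = -1/8*(-1620500761/224000310) = 1620500761/1792002480 ≈ 0.90430)
O(j, W) = 2*W
(O(-5, 5) + 10)**2/k = (2*5 + 10)**2/(1620500761/1792002480) = (10 + 10)**2*(1792002480/1620500761) = 20**2*(1792002480/1620500761) = 400*(1792002480/1620500761) = 716800992000/1620500761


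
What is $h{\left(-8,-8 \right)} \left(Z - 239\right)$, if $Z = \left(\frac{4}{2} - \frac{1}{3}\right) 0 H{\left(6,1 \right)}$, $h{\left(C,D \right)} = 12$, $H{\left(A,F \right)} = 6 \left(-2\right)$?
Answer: $-2868$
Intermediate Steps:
$H{\left(A,F \right)} = -12$
$Z = 0$ ($Z = \left(\frac{4}{2} - \frac{1}{3}\right) 0 \left(-12\right) = \left(4 \cdot \frac{1}{2} - \frac{1}{3}\right) 0 \left(-12\right) = \left(2 - \frac{1}{3}\right) 0 \left(-12\right) = \frac{5}{3} \cdot 0 \left(-12\right) = 0 \left(-12\right) = 0$)
$h{\left(-8,-8 \right)} \left(Z - 239\right) = 12 \left(0 - 239\right) = 12 \left(-239\right) = -2868$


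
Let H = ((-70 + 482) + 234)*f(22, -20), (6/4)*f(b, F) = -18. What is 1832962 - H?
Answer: 1840714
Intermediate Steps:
f(b, F) = -12 (f(b, F) = (2/3)*(-18) = -12)
H = -7752 (H = ((-70 + 482) + 234)*(-12) = (412 + 234)*(-12) = 646*(-12) = -7752)
1832962 - H = 1832962 - 1*(-7752) = 1832962 + 7752 = 1840714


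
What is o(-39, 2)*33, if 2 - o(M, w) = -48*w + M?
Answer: 4521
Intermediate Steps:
o(M, w) = 2 - M + 48*w (o(M, w) = 2 - (-48*w + M) = 2 - (M - 48*w) = 2 + (-M + 48*w) = 2 - M + 48*w)
o(-39, 2)*33 = (2 - 1*(-39) + 48*2)*33 = (2 + 39 + 96)*33 = 137*33 = 4521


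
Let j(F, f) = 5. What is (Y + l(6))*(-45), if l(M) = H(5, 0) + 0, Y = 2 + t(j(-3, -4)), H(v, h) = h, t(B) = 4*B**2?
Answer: -4590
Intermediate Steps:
Y = 102 (Y = 2 + 4*5**2 = 2 + 4*25 = 2 + 100 = 102)
l(M) = 0 (l(M) = 0 + 0 = 0)
(Y + l(6))*(-45) = (102 + 0)*(-45) = 102*(-45) = -4590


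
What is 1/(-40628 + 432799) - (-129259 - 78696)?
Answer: 81553920306/392171 ≈ 2.0796e+5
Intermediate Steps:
1/(-40628 + 432799) - (-129259 - 78696) = 1/392171 - 1*(-207955) = 1/392171 + 207955 = 81553920306/392171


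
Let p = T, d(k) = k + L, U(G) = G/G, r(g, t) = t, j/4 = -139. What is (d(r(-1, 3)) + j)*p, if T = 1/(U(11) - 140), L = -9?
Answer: 562/139 ≈ 4.0432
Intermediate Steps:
j = -556 (j = 4*(-139) = -556)
U(G) = 1
d(k) = -9 + k (d(k) = k - 9 = -9 + k)
T = -1/139 (T = 1/(1 - 140) = 1/(-139) = -1/139 ≈ -0.0071942)
p = -1/139 ≈ -0.0071942
(d(r(-1, 3)) + j)*p = ((-9 + 3) - 556)*(-1/139) = (-6 - 556)*(-1/139) = -562*(-1/139) = 562/139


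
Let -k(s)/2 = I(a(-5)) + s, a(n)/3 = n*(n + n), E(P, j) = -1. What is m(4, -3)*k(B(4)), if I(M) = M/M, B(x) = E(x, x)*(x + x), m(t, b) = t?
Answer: 56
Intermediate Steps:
a(n) = 6*n**2 (a(n) = 3*(n*(n + n)) = 3*(n*(2*n)) = 3*(2*n**2) = 6*n**2)
B(x) = -2*x (B(x) = -(x + x) = -2*x)
I(M) = 1
k(s) = -2 - 2*s (k(s) = -2*(1 + s) = -2 - 2*s)
m(4, -3)*k(B(4)) = 4*(-2 - (-4)*4) = 4*(-2 - 2*(-8)) = 4*(-2 + 16) = 4*14 = 56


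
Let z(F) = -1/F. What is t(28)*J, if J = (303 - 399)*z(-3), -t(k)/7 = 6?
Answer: 1344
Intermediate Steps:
t(k) = -42 (t(k) = -7*6 = -42)
J = -32 (J = (303 - 399)*(-1/(-3)) = -(-96)*(-1)/3 = -96*1/3 = -32)
t(28)*J = -42*(-32) = 1344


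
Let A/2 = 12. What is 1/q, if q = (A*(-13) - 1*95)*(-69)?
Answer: 1/28083 ≈ 3.5609e-5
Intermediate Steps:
A = 24 (A = 2*12 = 24)
q = 28083 (q = (24*(-13) - 1*95)*(-69) = (-312 - 95)*(-69) = -407*(-69) = 28083)
1/q = 1/28083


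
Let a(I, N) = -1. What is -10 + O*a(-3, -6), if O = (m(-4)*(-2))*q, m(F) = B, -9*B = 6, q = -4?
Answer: -14/3 ≈ -4.6667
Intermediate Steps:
B = -2/3 (B = -1/9*6 = -2/3 ≈ -0.66667)
m(F) = -2/3
O = -16/3 (O = -2/3*(-2)*(-4) = (4/3)*(-4) = -16/3 ≈ -5.3333)
-10 + O*a(-3, -6) = -10 - 16/3*(-1) = -10 + 16/3 = -14/3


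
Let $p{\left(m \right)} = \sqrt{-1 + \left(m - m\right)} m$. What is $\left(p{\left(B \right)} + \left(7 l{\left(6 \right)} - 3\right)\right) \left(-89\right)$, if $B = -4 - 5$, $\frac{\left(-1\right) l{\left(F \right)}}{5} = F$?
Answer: $18957 + 801 i \approx 18957.0 + 801.0 i$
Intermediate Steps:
$l{\left(F \right)} = - 5 F$
$B = -9$ ($B = -4 - 5 = -9$)
$p{\left(m \right)} = i m$ ($p{\left(m \right)} = \sqrt{-1 + 0} m = \sqrt{-1} m = i m$)
$\left(p{\left(B \right)} + \left(7 l{\left(6 \right)} - 3\right)\right) \left(-89\right) = \left(i \left(-9\right) + \left(7 \left(\left(-5\right) 6\right) - 3\right)\right) \left(-89\right) = \left(- 9 i + \left(7 \left(-30\right) - 3\right)\right) \left(-89\right) = \left(- 9 i - 213\right) \left(-89\right) = \left(-213 - 9 i\right) \left(-89\right) = 18957 + 801 i$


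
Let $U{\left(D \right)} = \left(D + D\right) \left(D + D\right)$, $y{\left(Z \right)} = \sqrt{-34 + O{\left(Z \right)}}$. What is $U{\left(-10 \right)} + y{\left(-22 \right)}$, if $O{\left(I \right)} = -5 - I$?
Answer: $400 + i \sqrt{17} \approx 400.0 + 4.1231 i$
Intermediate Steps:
$y{\left(Z \right)} = \sqrt{-39 - Z}$ ($y{\left(Z \right)} = \sqrt{-34 - \left(5 + Z\right)} = \sqrt{-39 - Z}$)
$U{\left(D \right)} = 4 D^{2}$ ($U{\left(D \right)} = 2 D 2 D = 4 D^{2}$)
$U{\left(-10 \right)} + y{\left(-22 \right)} = 4 \left(-10\right)^{2} + \sqrt{-39 - -22} = 4 \cdot 100 + \sqrt{-39 + 22} = 400 + \sqrt{-17} = 400 + i \sqrt{17}$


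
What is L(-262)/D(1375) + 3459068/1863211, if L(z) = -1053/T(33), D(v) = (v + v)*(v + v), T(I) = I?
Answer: 287750565262939/154995865062500 ≈ 1.8565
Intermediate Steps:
D(v) = 4*v² (D(v) = (2*v)*(2*v) = 4*v²)
L(z) = -351/11 (L(z) = -1053/33 = -1053*1/33 = -351/11)
L(-262)/D(1375) + 3459068/1863211 = -351/(11*(4*1375²)) + 3459068/1863211 = -351/(11*(4*1890625)) + 3459068*(1/1863211) = -351/11/7562500 + 3459068/1863211 = -351/11*1/7562500 + 3459068/1863211 = -351/83187500 + 3459068/1863211 = 287750565262939/154995865062500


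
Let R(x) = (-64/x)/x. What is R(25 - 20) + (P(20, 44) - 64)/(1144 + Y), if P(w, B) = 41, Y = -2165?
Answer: -64769/25525 ≈ -2.5375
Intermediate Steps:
R(x) = -64/x²
R(25 - 20) + (P(20, 44) - 64)/(1144 + Y) = -64/(25 - 20)² + (41 - 64)/(1144 - 2165) = -64/5² - 23/(-1021) = -64*1/25 - 23*(-1/1021) = -64/25 + 23/1021 = -64769/25525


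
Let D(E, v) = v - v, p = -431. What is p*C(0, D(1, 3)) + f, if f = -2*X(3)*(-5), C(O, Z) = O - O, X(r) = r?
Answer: 30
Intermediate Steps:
D(E, v) = 0
C(O, Z) = 0
f = 30 (f = -2*3*(-5) = -6*(-5) = 30)
p*C(0, D(1, 3)) + f = -431*0 + 30 = 0 + 30 = 30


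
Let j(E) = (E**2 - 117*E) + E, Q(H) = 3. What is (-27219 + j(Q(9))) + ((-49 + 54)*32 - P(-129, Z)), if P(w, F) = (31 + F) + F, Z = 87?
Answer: -27603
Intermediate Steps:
P(w, F) = 31 + 2*F
j(E) = E**2 - 116*E
(-27219 + j(Q(9))) + ((-49 + 54)*32 - P(-129, Z)) = (-27219 + 3*(-116 + 3)) + ((-49 + 54)*32 - (31 + 2*87)) = (-27219 + 3*(-113)) + (5*32 - (31 + 174)) = (-27219 - 339) + (160 - 1*205) = -27558 + (160 - 205) = -27558 - 45 = -27603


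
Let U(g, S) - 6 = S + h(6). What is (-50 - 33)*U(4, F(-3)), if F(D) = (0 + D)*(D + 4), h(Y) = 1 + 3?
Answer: -581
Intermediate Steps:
h(Y) = 4
F(D) = D*(4 + D)
U(g, S) = 10 + S (U(g, S) = 6 + (S + 4) = 6 + (4 + S) = 10 + S)
(-50 - 33)*U(4, F(-3)) = (-50 - 33)*(10 - 3*(4 - 3)) = -83*(10 - 3*1) = -83*(10 - 3) = -83*7 = -581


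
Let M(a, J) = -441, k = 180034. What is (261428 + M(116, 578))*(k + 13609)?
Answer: 50538305641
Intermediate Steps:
(261428 + M(116, 578))*(k + 13609) = (261428 - 441)*(180034 + 13609) = 260987*193643 = 50538305641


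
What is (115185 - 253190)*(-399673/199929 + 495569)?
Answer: -13673289051138640/199929 ≈ -6.8391e+10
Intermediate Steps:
(115185 - 253190)*(-399673/199929 + 495569) = -138005*(-399673*1/199929 + 495569) = -138005*(-399673/199929 + 495569) = -138005*99078214928/199929 = -13673289051138640/199929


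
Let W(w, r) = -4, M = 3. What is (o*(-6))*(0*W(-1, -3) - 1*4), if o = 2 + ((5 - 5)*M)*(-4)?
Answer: 48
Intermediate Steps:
o = 2 (o = 2 + ((5 - 5)*3)*(-4) = 2 + (0*3)*(-4) = 2 + 0*(-4) = 2 + 0 = 2)
(o*(-6))*(0*W(-1, -3) - 1*4) = (2*(-6))*(0*(-4) - 1*4) = -12*(0 - 4) = -12*(-4) = 48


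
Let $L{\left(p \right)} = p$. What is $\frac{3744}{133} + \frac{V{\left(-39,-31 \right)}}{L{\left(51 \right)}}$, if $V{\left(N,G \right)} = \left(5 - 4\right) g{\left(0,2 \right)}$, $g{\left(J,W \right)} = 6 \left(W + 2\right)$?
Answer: $\frac{64712}{2261} \approx 28.621$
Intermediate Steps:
$g{\left(J,W \right)} = 12 + 6 W$ ($g{\left(J,W \right)} = 6 \left(2 + W\right) = 12 + 6 W$)
$V{\left(N,G \right)} = 24$ ($V{\left(N,G \right)} = \left(5 - 4\right) \left(12 + 6 \cdot 2\right) = 1 \left(12 + 12\right) = 1 \cdot 24 = 24$)
$\frac{3744}{133} + \frac{V{\left(-39,-31 \right)}}{L{\left(51 \right)}} = \frac{3744}{133} + \frac{24}{51} = 3744 \cdot \frac{1}{133} + 24 \cdot \frac{1}{51} = \frac{3744}{133} + \frac{8}{17} = \frac{64712}{2261}$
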